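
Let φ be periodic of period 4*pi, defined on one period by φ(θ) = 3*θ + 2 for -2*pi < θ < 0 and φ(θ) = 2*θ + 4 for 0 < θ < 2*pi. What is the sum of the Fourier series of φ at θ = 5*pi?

4 + 2*pi

θ = 5*pi differs from θ = pi by 1 full period(s), and the series is 4*pi-periodic.
φ is continuous at θ = pi with value 4 + 2*pi, so the series converges to 4 + 2*pi there.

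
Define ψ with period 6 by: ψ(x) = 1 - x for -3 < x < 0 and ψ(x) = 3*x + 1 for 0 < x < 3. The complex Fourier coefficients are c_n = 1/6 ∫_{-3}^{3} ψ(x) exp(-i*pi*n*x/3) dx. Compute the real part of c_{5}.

Since ψ is real-valued, Re(c_{5}) = 1/6 ∫_{-3}^{3} ψ(x) cos(5*pi*x/3) dx = a_{5}/2.
Split the integral at the breakpoints.
Integrating by parts (boundary term plus one more integral), an antiderivative of (1 - x) cos(5*pi*x/3) is -3*x*sin(5*pi*x/3)/(5*pi) + 3*sin(5*pi*x/3)/(5*pi) - 9*cos(5*pi*x/3)/(25*pi**2); evaluating from -3 to 0: ∫_{-3}^{0} (1 - x) cos(5*pi*x/3) dx = (-9/(25*pi**2)) - (9/(25*pi**2)) = -18/(25*pi**2).
Integrating by parts (boundary term plus one more integral), an antiderivative of (3*x + 1) cos(5*pi*x/3) is 9*x*sin(5*pi*x/3)/(5*pi) + 3*sin(5*pi*x/3)/(5*pi) + 27*cos(5*pi*x/3)/(25*pi**2); evaluating from 0 to 3: ∫_{0}^{3} (3*x + 1) cos(5*pi*x/3) dx = (-27/(25*pi**2)) - (27/(25*pi**2)) = -54/(25*pi**2).
So ∫_{-3}^{3} ψ(x) cos(5*pi*x/3) dx = -72/(25*pi**2).
Hence Re(c_{5}) = (1/6)·(-72/(25*pi**2)) = -12/(25*pi**2).

-12/(25*pi**2)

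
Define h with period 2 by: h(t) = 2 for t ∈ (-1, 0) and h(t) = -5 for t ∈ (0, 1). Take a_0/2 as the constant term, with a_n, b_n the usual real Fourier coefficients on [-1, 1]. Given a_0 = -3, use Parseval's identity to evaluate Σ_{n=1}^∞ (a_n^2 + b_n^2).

Parseval: a_0^2/2 + Σ_{n≥1} (a_n^2+b_n^2) = ∫_{-1}^{1} h(t)^2 dt = 29.
Subtract a_0^2/2 = 9/2: Σ (a_n^2+b_n^2) = 49/2.

49/2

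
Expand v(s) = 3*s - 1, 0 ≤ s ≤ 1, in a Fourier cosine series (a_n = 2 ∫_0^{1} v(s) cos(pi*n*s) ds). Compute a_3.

-4/(3*pi**2)

a_3 = 2 ∫_0^{1} (3*s - 1) cos(3*pi*s) ds.
Integrating by parts (boundary term plus one more integral), an antiderivative of (3*s - 1) cos(3*pi*s) is s*sin(3*pi*s)/pi - sin(3*pi*s)/(3*pi) + cos(3*pi*s)/(3*pi**2); evaluating from 0 to 1: ∫_{0}^{1} (3*s - 1) cos(3*pi*s) ds = (-1/(3*pi**2)) - (1/(3*pi**2)) = -2/(3*pi**2).
Hence a_3 = 2·(-2/(3*pi**2)) = -4/(3*pi**2).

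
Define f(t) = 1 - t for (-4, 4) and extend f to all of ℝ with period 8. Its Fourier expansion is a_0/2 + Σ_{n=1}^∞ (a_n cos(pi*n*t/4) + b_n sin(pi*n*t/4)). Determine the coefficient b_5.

-8/(5*pi)

b_5 = 1/4 ∫_{-4}^{4} f(t) sin(5*pi*t/4) dt.
Integrating by parts (boundary term plus one more integral), an antiderivative of (1 - t) sin(5*pi*t/4) is 4*t*cos(5*pi*t/4)/(5*pi) - 16*sin(5*pi*t/4)/(25*pi**2) - 4*cos(5*pi*t/4)/(5*pi); evaluating from -4 to 4: ∫_{-4}^{4} (1 - t) sin(5*pi*t/4) dt = (-12/(5*pi)) - (4/pi) = -32/(5*pi).
Hence b_5 = (1/4)·(-32/(5*pi)) = -8/(5*pi).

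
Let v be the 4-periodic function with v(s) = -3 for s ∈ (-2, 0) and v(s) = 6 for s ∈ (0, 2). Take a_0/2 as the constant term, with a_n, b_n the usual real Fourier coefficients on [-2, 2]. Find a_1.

0

a_1 = 1/2 ∫_{-2}^{2} v(s) cos(pi*s/2) ds.
Split the integral at the breakpoints.
Directly, an antiderivative of (-3) cos(pi*s/2) is -6*sin(pi*s/2)/pi; evaluating from -2 to 0: ∫_{-2}^{0} (-3) cos(pi*s/2) ds = (0) - (0) = 0.
Directly, an antiderivative of (6) cos(pi*s/2) is 12*sin(pi*s/2)/pi; evaluating from 0 to 2: ∫_{0}^{2} (6) cos(pi*s/2) ds = (0) - (0) = 0.
Summing the pieces and multiplying by (1/2) gives a_1 = 0.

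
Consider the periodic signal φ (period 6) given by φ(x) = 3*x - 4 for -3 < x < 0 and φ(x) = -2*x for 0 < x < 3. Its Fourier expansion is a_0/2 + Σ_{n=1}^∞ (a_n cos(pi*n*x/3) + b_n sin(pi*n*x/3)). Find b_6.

-1/(2*pi)

b_6 = 1/3 ∫_{-3}^{3} φ(x) sin(2*pi*x) dx.
Split the integral at the breakpoints.
Integrating by parts (boundary term plus one more integral), an antiderivative of (3*x - 4) sin(2*pi*x) is -3*x*cos(2*pi*x)/(2*pi) + 3*sin(2*pi*x)/(4*pi**2) + 2*cos(2*pi*x)/pi; evaluating from -3 to 0: ∫_{-3}^{0} (3*x - 4) sin(2*pi*x) dx = (2/pi) - (13/(2*pi)) = -9/(2*pi).
Integrating by parts (boundary term plus one more integral), an antiderivative of (-2*x) sin(2*pi*x) is x*cos(2*pi*x)/pi - sin(2*pi*x)/(2*pi**2); evaluating from 0 to 3: ∫_{0}^{3} (-2*x) sin(2*pi*x) dx = (3/pi) - (0) = 3/pi.
Summing the pieces and multiplying by (1/3) gives b_6 = -1/(2*pi).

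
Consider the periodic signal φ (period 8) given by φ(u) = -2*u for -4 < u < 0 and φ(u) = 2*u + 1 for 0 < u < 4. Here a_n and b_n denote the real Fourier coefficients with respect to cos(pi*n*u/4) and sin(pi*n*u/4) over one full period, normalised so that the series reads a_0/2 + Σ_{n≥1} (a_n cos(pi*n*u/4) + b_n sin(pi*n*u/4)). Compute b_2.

b_2 = 1/4 ∫_{-4}^{4} φ(u) sin(pi*u/2) du.
Split the integral at the breakpoints.
Integrating by parts (boundary term plus one more integral), an antiderivative of (-2*u) sin(pi*u/2) is 4*u*cos(pi*u/2)/pi - 8*sin(pi*u/2)/pi**2; evaluating from -4 to 0: ∫_{-4}^{0} (-2*u) sin(pi*u/2) du = (0) - (-16/pi) = 16/pi.
Integrating by parts (boundary term plus one more integral), an antiderivative of (2*u + 1) sin(pi*u/2) is -4*u*cos(pi*u/2)/pi + 8*sin(pi*u/2)/pi**2 - 2*cos(pi*u/2)/pi; evaluating from 0 to 4: ∫_{0}^{4} (2*u + 1) sin(pi*u/2) du = (-18/pi) - (-2/pi) = -16/pi.
Summing the pieces and multiplying by (1/4) gives b_2 = 0.

0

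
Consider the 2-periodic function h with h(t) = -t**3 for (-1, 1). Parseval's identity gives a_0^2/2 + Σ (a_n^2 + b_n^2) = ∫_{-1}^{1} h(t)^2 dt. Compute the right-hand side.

2/7

∫_{-1}^{1} h(t)^2 dt = 2/7.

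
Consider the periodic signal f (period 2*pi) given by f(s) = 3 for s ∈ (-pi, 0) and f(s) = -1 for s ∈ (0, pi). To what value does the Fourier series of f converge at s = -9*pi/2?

s = -9*pi/2 differs from s = -pi/2 by -2 full period(s), and the series is 2*pi-periodic.
f is continuous at s = -pi/2 with value 3, so the series converges to 3 there.

3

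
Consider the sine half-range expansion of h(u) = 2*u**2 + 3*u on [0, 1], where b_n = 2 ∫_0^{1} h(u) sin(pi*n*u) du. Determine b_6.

-5/(3*pi)

b_6 = 2 ∫_0^{1} (2*u**2 + 3*u) sin(6*pi*u) du.
Integrating by parts twice (tabular method), an antiderivative of (2*u**2 + 3*u) sin(6*pi*u) is -u**2*cos(6*pi*u)/(3*pi) + u*sin(6*pi*u)/(9*pi**2) - u*cos(6*pi*u)/(2*pi) + sin(6*pi*u)/(12*pi**2) + cos(6*pi*u)/(54*pi**3); evaluating from 0 to 1: ∫_{0}^{1} (2*u**2 + 3*u) sin(6*pi*u) du = ((1 - 45*pi**2)/(54*pi**3)) - (1/(54*pi**3)) = -5/(6*pi).
Hence b_6 = 2·(-5/(6*pi)) = -5/(3*pi).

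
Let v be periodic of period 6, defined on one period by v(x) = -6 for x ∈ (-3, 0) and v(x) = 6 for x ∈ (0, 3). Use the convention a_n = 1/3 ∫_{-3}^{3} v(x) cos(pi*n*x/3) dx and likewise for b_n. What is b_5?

24/(5*pi)

b_5 = 1/3 ∫_{-3}^{3} v(x) sin(5*pi*x/3) dx.
v is odd and sin(5*pi*x/3) is odd, so the integrand is even and b_5 = 2/3 ∫_0^{3} v(x) sin(5*pi*x/3) dx.
Directly, an antiderivative of (6) sin(5*pi*x/3) is -18*cos(5*pi*x/3)/(5*pi); evaluating from 0 to 3: ∫_{0}^{3} (6) sin(5*pi*x/3) dx = (18/(5*pi)) - (-18/(5*pi)) = 36/(5*pi).
Hence b_5 = (2/3)·(36/(5*pi)) = 24/(5*pi).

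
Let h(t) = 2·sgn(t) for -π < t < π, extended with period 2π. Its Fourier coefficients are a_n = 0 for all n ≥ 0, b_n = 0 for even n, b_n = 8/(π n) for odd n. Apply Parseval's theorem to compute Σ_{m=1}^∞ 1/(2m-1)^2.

pi**2/8

Parseval: Σ b_n^2 = (1/π) ∫_{-π}^{π} h(t)^2 dt = 8.
Only odd n contribute, with b_n^2 = 64/(π^2 n^2), so Σ_{m≥1} 1/(2m-1)^2 = π^2·(8)/64 = pi**2/8.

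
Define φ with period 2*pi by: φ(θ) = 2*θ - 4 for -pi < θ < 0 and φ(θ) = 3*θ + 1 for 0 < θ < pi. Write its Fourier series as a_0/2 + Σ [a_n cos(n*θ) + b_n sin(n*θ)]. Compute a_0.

-3 + pi/2

a_0 = 1/pi ∫_{-pi}^{pi} φ(θ) dθ = 1/pi · (pi*(-6 + pi)/2) = -3 + pi/2.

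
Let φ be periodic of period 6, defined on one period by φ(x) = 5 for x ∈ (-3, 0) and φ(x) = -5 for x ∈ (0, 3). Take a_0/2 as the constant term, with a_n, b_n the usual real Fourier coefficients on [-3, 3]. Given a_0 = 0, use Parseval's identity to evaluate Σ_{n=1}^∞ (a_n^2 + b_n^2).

50

Parseval: a_0^2/2 + Σ_{n≥1} (a_n^2+b_n^2) = 1/3 ∫_{-3}^{3} φ(x)^2 dx = 50.
Subtract a_0^2/2 = 0: Σ (a_n^2+b_n^2) = 50.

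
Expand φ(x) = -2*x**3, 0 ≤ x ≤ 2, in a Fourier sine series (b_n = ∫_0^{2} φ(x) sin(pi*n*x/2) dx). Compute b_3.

b_3 = ∫_0^{2} (-2*x**3) sin(3*pi*x/2) dx.
Integrating by parts three times (tabular method), an antiderivative of (-2*x**3) sin(3*pi*x/2) is 4*x**3*cos(3*pi*x/2)/(3*pi) - 8*x**2*sin(3*pi*x/2)/(3*pi**2) - 32*x*cos(3*pi*x/2)/(9*pi**3) + 64*sin(3*pi*x/2)/(27*pi**4); evaluating from 0 to 2: ∫_{0}^{2} (-2*x**3) sin(3*pi*x/2) dx = (32*(2 - 3*pi**2)/(9*pi**3)) - (0) = 32*(2 - 3*pi**2)/(9*pi**3).
Hence b_3 = 32*(2 - 3*pi**2)/(9*pi**3).

32*(2 - 3*pi**2)/(9*pi**3)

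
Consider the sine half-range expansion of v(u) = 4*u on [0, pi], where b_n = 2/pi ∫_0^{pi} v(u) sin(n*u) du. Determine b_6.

b_6 = 2/pi ∫_0^{pi} (4*u) sin(6*u) du.
Integrating by parts (boundary term plus one more integral), an antiderivative of (4*u) sin(6*u) is -2*u*cos(6*u)/3 + sin(6*u)/9; evaluating from 0 to pi: ∫_{0}^{pi} (4*u) sin(6*u) du = (-2*pi/3) - (0) = -2*pi/3.
Hence b_6 = (2/pi)·(-2*pi/3) = -4/3.

-4/3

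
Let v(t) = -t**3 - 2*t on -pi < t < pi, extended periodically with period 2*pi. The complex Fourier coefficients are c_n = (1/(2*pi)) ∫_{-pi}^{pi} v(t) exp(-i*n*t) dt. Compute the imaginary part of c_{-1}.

4 - pi**2

Since v is real-valued, Im(c_{-1}) = -(1/(2*pi)) ∫_{-pi}^{pi} v(t) sin(-t) dt = b_{1}/2.
v is odd and sin(-t) is odd, so the integrand is even: ∫_{-pi}^{pi} v(t) sin(-t) dt = 2∫_0^{pi} v(t) sin(-t) dt.
Integrating by parts three times (tabular method), an antiderivative of (-t**3 - 2*t) sin(-t) is -t**3*cos(t) + 3*t**2*sin(t) + 4*t*cos(t) - 4*sin(t); evaluating from 0 to pi: ∫_{0}^{pi} (-t**3 - 2*t) sin(-t) dt = (pi*(-4 + pi**2)) - (0) = pi*(-4 + pi**2).
So ∫_{-pi}^{pi} v(t) sin(-t) dt = 2*pi*(-4 + pi**2).
Hence Im(c_{-1}) = (-1/(2*pi))·(2*pi*(-4 + pi**2)) = 4 - pi**2.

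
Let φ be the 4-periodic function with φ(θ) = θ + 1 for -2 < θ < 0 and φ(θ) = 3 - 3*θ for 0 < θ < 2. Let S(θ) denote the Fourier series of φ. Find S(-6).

-2

θ = -6 differs from θ = -2 by -1 full period(s), and the series is 4-periodic.
At θ = -2 the one-sided limits are φ(-2^-) = -3 and φ(-2^+) = -1.
By Dirichlet's theorem the series converges to their average, [(-3) + (-1)]/2 = -2.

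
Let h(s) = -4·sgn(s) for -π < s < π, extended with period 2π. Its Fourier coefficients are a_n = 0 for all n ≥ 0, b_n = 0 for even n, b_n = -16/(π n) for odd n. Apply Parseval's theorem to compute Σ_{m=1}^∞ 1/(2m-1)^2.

Parseval: Σ b_n^2 = (1/π) ∫_{-π}^{π} h(s)^2 ds = 32.
Only odd n contribute, with b_n^2 = 256/(π^2 n^2), so Σ_{m≥1} 1/(2m-1)^2 = π^2·(32)/256 = pi**2/8.

pi**2/8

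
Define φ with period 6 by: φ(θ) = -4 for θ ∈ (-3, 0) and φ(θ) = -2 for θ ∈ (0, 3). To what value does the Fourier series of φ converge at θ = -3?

-3

At θ = -3 the one-sided limits are φ(-3^-) = -2 and φ(-3^+) = -4.
By Dirichlet's theorem the series converges to their average, [(-2) + (-4)]/2 = -3.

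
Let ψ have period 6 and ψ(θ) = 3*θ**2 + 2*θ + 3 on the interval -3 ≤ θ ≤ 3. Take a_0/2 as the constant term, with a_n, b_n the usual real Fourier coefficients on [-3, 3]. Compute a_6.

a_6 = 1/3 ∫_{-3}^{3} ψ(θ) cos(2*pi*θ) dθ.
Integrating by parts twice (tabular method), an antiderivative of (3*θ**2 + 2*θ + 3) cos(2*pi*θ) is 3*θ**2*sin(2*pi*θ)/(2*pi) + θ*sin(2*pi*θ)/pi + 3*θ*cos(2*pi*θ)/(2*pi**2) - 3*sin(2*pi*θ)/(4*pi**3) + 3*sin(2*pi*θ)/(2*pi) + cos(2*pi*θ)/(2*pi**2); evaluating from -3 to 3: ∫_{-3}^{3} (3*θ**2 + 2*θ + 3) cos(2*pi*θ) dθ = (5/pi**2) - (-4/pi**2) = 9/pi**2.
Hence a_6 = (1/3)·(9/pi**2) = 3/pi**2.

3/pi**2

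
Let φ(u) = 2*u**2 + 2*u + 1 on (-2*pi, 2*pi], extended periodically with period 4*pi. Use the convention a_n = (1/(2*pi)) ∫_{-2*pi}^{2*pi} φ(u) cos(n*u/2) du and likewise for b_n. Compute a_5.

-32/25

a_5 = (1/(2*pi)) ∫_{-2*pi}^{2*pi} φ(u) cos(5*u/2) du.
Integrating by parts twice (tabular method), an antiderivative of (2*u**2 + 2*u + 1) cos(5*u/2) is 4*u**2*sin(5*u/2)/5 + 4*u*sin(5*u/2)/5 + 16*u*cos(5*u/2)/25 + 18*sin(5*u/2)/125 + 8*cos(5*u/2)/25; evaluating from -2*pi to 2*pi: ∫_{-2*pi}^{2*pi} (2*u**2 + 2*u + 1) cos(5*u/2) du = (-32*pi/25 - 8/25) - (-8/25 + 32*pi/25) = -64*pi/25.
Hence a_5 = (1/(2*pi))·(-64*pi/25) = -32/25.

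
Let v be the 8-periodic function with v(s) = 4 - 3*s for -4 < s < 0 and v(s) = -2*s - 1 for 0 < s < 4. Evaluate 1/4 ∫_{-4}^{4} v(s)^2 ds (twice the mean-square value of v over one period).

427/3

1/4 ∫_{-4}^{4} v(s)^2 ds = 1/4 · (1708/3) = 427/3.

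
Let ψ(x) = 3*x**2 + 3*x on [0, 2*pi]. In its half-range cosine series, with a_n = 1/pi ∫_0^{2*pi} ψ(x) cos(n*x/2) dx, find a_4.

3

a_4 = 1/pi ∫_0^{2*pi} (3*x**2 + 3*x) cos(2*x) dx.
Integrating by parts twice (tabular method), an antiderivative of (3*x**2 + 3*x) cos(2*x) is 3*x**2*sin(2*x)/2 + 3*x*sin(2*x)/2 + 3*x*cos(2*x)/2 - 3*sin(2*x)/4 + 3*cos(2*x)/4; evaluating from 0 to 2*pi: ∫_{0}^{2*pi} (3*x**2 + 3*x) cos(2*x) dx = (3/4 + 3*pi) - (3/4) = 3*pi.
Hence a_4 = (1/pi)·(3*pi) = 3.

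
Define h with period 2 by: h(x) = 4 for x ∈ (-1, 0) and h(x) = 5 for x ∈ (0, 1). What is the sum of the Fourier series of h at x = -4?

9/2

x = -4 differs from x = 0 by -2 full period(s), and the series is 2-periodic.
At x = 0 the one-sided limits are h(0^-) = 4 and h(0^+) = 5.
By Dirichlet's theorem the series converges to their average, [(4) + (5)]/2 = 9/2.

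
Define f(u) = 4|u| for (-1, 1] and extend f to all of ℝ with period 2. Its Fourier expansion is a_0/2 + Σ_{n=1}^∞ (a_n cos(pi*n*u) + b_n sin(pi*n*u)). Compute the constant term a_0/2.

2

a_0 = ∫_{-1}^{1} f(u) du = 4.
So the constant term a_0/2 = 2.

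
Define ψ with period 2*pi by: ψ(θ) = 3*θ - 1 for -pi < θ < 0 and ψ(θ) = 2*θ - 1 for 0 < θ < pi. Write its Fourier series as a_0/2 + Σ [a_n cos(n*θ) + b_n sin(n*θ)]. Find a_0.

a_0 = 1/pi ∫_{-pi}^{pi} ψ(θ) dθ = 1/pi · (-pi*(pi + 4)/2) = -2 - pi/2.

-2 - pi/2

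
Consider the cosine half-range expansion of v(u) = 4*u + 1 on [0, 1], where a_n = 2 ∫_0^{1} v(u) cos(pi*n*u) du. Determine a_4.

0

a_4 = 2 ∫_0^{1} (4*u + 1) cos(4*pi*u) du.
Integrating by parts (boundary term plus one more integral), an antiderivative of (4*u + 1) cos(4*pi*u) is u*sin(4*pi*u)/pi + sin(4*pi*u)/(4*pi) + cos(4*pi*u)/(4*pi**2); evaluating from 0 to 1: ∫_{0}^{1} (4*u + 1) cos(4*pi*u) du = (1/(4*pi**2)) - (1/(4*pi**2)) = 0.
Hence a_4 = 2·(0) = 0.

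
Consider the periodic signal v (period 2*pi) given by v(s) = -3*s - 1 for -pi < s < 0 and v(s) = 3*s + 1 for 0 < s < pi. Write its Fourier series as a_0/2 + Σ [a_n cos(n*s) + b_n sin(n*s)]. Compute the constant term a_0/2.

a_0 = 1/pi ∫_{-pi}^{pi} v(s) ds = 1/pi · (3*pi**2) = 3*pi.
So the constant term a_0/2 = 3*pi/2.

3*pi/2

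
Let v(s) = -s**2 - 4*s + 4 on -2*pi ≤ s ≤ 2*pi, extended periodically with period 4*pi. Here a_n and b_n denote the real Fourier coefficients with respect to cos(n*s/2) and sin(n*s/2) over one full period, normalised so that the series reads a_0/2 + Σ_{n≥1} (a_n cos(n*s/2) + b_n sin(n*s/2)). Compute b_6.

8/3

b_6 = (1/(2*pi)) ∫_{-2*pi}^{2*pi} v(s) sin(3*s) ds.
Integrating by parts twice (tabular method), an antiderivative of (-s**2 - 4*s + 4) sin(3*s) is s**2*cos(3*s)/3 - 2*s*sin(3*s)/9 + 4*s*cos(3*s)/3 - 4*sin(3*s)/9 - 38*cos(3*s)/27; evaluating from -2*pi to 2*pi: ∫_{-2*pi}^{2*pi} (-s**2 - 4*s + 4) sin(3*s) ds = (-38/27 + 8*pi/3 + 4*pi**2/3) - (-8*pi/3 - 38/27 + 4*pi**2/3) = 16*pi/3.
Hence b_6 = (1/(2*pi))·(16*pi/3) = 8/3.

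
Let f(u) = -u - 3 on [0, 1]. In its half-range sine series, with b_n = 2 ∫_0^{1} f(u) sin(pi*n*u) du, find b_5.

b_5 = 2 ∫_0^{1} (-u - 3) sin(5*pi*u) du.
Integrating by parts (boundary term plus one more integral), an antiderivative of (-u - 3) sin(5*pi*u) is u*cos(5*pi*u)/(5*pi) - sin(5*pi*u)/(25*pi**2) + 3*cos(5*pi*u)/(5*pi); evaluating from 0 to 1: ∫_{0}^{1} (-u - 3) sin(5*pi*u) du = (-4/(5*pi)) - (3/(5*pi)) = -7/(5*pi).
Hence b_5 = 2·(-7/(5*pi)) = -14/(5*pi).

-14/(5*pi)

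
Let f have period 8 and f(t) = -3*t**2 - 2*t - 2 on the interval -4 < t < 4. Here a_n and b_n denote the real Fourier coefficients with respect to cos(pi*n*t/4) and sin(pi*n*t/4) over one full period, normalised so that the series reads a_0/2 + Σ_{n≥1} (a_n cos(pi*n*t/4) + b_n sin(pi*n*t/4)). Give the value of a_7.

a_7 = 1/4 ∫_{-4}^{4} f(t) cos(7*pi*t/4) dt.
Integrating by parts twice (tabular method), an antiderivative of (-3*t**2 - 2*t - 2) cos(7*pi*t/4) is -12*t**2*sin(7*pi*t/4)/(7*pi) - 8*t*sin(7*pi*t/4)/(7*pi) - 96*t*cos(7*pi*t/4)/(49*pi**2) - 8*sin(7*pi*t/4)/(7*pi) + 384*sin(7*pi*t/4)/(343*pi**3) - 32*cos(7*pi*t/4)/(49*pi**2); evaluating from -4 to 4: ∫_{-4}^{4} (-3*t**2 - 2*t - 2) cos(7*pi*t/4) dt = (416/(49*pi**2)) - (-352/(49*pi**2)) = 768/(49*pi**2).
Hence a_7 = (1/4)·(768/(49*pi**2)) = 192/(49*pi**2).

192/(49*pi**2)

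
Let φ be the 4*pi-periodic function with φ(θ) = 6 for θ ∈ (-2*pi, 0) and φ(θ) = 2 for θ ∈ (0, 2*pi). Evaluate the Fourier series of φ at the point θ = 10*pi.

θ = 10*pi differs from θ = 2*pi by 2 full period(s), and the series is 4*pi-periodic.
At θ = 2*pi the one-sided limits are φ(2*pi^-) = 2 and φ(2*pi^+) = 6.
By Dirichlet's theorem the series converges to their average, [(2) + (6)]/2 = 4.

4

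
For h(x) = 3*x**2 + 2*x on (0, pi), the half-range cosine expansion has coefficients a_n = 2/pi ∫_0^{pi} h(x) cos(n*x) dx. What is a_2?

a_2 = 2/pi ∫_0^{pi} (3*x**2 + 2*x) cos(2*x) dx.
Integrating by parts twice (tabular method), an antiderivative of (3*x**2 + 2*x) cos(2*x) is 3*x**2*sin(2*x)/2 + x*sin(2*x) + 3*x*cos(2*x)/2 - 3*sin(2*x)/4 + cos(2*x)/2; evaluating from 0 to pi: ∫_{0}^{pi} (3*x**2 + 2*x) cos(2*x) dx = (1/2 + 3*pi/2) - (1/2) = 3*pi/2.
Hence a_2 = (2/pi)·(3*pi/2) = 3.

3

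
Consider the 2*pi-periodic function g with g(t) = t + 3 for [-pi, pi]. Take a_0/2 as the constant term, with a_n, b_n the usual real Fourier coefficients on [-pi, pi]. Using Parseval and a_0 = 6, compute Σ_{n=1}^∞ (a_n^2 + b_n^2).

2*pi**2/3

Parseval: a_0^2/2 + Σ_{n≥1} (a_n^2+b_n^2) = 1/pi ∫_{-pi}^{pi} g(t)^2 dt = 2*pi**2/3 + 18.
Subtract a_0^2/2 = 18: Σ (a_n^2+b_n^2) = 2*pi**2/3.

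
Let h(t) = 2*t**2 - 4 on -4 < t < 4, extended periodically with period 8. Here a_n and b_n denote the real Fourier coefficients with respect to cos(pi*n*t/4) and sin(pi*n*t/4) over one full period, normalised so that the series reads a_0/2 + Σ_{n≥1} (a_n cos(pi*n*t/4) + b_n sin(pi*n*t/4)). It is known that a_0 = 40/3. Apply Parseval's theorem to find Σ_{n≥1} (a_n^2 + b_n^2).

8192/45

Parseval: a_0^2/2 + Σ_{n≥1} (a_n^2+b_n^2) = 1/4 ∫_{-4}^{4} h(t)^2 dt = 4064/15.
Subtract a_0^2/2 = 800/9: Σ (a_n^2+b_n^2) = 8192/45.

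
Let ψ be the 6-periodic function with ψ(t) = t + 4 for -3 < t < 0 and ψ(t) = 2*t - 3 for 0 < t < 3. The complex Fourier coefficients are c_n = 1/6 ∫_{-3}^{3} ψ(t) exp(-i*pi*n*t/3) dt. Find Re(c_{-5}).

Since ψ is real-valued, Re(c_{-5}) = 1/6 ∫_{-3}^{3} ψ(t) cos(-5*pi*t/3) dt = a_{5}/2.
Split the integral at the breakpoints.
Integrating by parts (boundary term plus one more integral), an antiderivative of (t + 4) cos(-5*pi*t/3) is 3*t*sin(5*pi*t/3)/(5*pi) + 12*sin(5*pi*t/3)/(5*pi) + 9*cos(5*pi*t/3)/(25*pi**2); evaluating from -3 to 0: ∫_{-3}^{0} (t + 4) cos(-5*pi*t/3) dt = (9/(25*pi**2)) - (-9/(25*pi**2)) = 18/(25*pi**2).
Integrating by parts (boundary term plus one more integral), an antiderivative of (2*t - 3) cos(-5*pi*t/3) is 6*t*sin(5*pi*t/3)/(5*pi) - 9*sin(5*pi*t/3)/(5*pi) + 18*cos(5*pi*t/3)/(25*pi**2); evaluating from 0 to 3: ∫_{0}^{3} (2*t - 3) cos(-5*pi*t/3) dt = (-18/(25*pi**2)) - (18/(25*pi**2)) = -36/(25*pi**2).
So ∫_{-3}^{3} ψ(t) cos(-5*pi*t/3) dt = -18/(25*pi**2).
Hence Re(c_{-5}) = (1/6)·(-18/(25*pi**2)) = -3/(25*pi**2).

-3/(25*pi**2)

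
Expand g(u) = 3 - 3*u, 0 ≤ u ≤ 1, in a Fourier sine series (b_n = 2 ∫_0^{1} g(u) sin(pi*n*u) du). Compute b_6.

1/pi

b_6 = 2 ∫_0^{1} (3 - 3*u) sin(6*pi*u) du.
Integrating by parts (boundary term plus one more integral), an antiderivative of (3 - 3*u) sin(6*pi*u) is u*cos(6*pi*u)/(2*pi) - sin(6*pi*u)/(12*pi**2) - cos(6*pi*u)/(2*pi); evaluating from 0 to 1: ∫_{0}^{1} (3 - 3*u) sin(6*pi*u) du = (0) - (-1/(2*pi)) = 1/(2*pi).
Hence b_6 = 2·(1/(2*pi)) = 1/pi.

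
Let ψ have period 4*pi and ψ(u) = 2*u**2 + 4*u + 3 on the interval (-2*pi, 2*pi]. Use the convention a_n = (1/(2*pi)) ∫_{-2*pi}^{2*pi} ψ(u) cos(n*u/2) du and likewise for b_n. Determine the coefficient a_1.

a_1 = (1/(2*pi)) ∫_{-2*pi}^{2*pi} ψ(u) cos(u/2) du.
Integrating by parts twice (tabular method), an antiderivative of (2*u**2 + 4*u + 3) cos(u/2) is 4*u**2*sin(u/2) + 8*u*sin(u/2) + 16*u*cos(u/2) - 26*sin(u/2) + 16*cos(u/2); evaluating from -2*pi to 2*pi: ∫_{-2*pi}^{2*pi} (2*u**2 + 4*u + 3) cos(u/2) du = (-32*pi - 16) - (-16 + 32*pi) = -64*pi.
Hence a_1 = (1/(2*pi))·(-64*pi) = -32.

-32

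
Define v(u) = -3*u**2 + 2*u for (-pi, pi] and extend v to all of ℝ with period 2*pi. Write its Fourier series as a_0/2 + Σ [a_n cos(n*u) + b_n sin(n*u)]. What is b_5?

4/5

b_5 = 1/pi ∫_{-pi}^{pi} v(u) sin(5*u) du.
Integrating by parts twice (tabular method), an antiderivative of (-3*u**2 + 2*u) sin(5*u) is 3*u**2*cos(5*u)/5 - 6*u*sin(5*u)/25 - 2*u*cos(5*u)/5 + 2*sin(5*u)/25 - 6*cos(5*u)/125; evaluating from -pi to pi: ∫_{-pi}^{pi} (-3*u**2 + 2*u) sin(5*u) du = (-3*pi**2/5 + 6/125 + 2*pi/5) - (-3*pi**2/5 - 2*pi/5 + 6/125) = 4*pi/5.
Hence b_5 = (1/pi)·(4*pi/5) = 4/5.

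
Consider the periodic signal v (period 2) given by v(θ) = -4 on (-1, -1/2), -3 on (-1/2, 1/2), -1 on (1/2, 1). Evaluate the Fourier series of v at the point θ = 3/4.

-1

v is continuous at θ = 3/4 with value -1, so the series converges to -1 there.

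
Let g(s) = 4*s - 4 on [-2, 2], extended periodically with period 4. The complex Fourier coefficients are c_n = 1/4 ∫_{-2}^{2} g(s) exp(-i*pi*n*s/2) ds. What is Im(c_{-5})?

Since g is real-valued, Im(c_{-5}) = -1/4 ∫_{-2}^{2} g(s) sin(-5*pi*s/2) ds = b_{5}/2.
Integrating by parts (boundary term plus one more integral), an antiderivative of (4*s - 4) sin(-5*pi*s/2) is 8*s*cos(5*pi*s/2)/(5*pi) - 16*sin(5*pi*s/2)/(25*pi**2) - 8*cos(5*pi*s/2)/(5*pi); evaluating from -2 to 2: ∫_{-2}^{2} (4*s - 4) sin(-5*pi*s/2) ds = (-8/(5*pi)) - (24/(5*pi)) = -32/(5*pi).
Hence Im(c_{-5}) = (-1/4)·(-32/(5*pi)) = 8/(5*pi).

8/(5*pi)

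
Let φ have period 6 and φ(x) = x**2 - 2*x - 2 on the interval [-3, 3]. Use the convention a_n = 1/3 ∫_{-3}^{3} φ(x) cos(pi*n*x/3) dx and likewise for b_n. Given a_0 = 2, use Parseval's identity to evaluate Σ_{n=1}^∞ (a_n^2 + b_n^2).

192/5

Parseval: a_0^2/2 + Σ_{n≥1} (a_n^2+b_n^2) = 1/3 ∫_{-3}^{3} φ(x)^2 dx = 202/5.
Subtract a_0^2/2 = 2: Σ (a_n^2+b_n^2) = 192/5.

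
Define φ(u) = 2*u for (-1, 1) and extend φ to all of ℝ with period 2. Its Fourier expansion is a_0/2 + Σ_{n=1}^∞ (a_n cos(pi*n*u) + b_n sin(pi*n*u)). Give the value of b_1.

4/pi

b_1 = ∫_{-1}^{1} φ(u) sin(pi*u) du.
φ is odd and sin(pi*u) is odd, so the integrand is even and b_1 = 2 ∫_0^{1} φ(u) sin(pi*u) du.
Integrating by parts (boundary term plus one more integral), an antiderivative of (2*u) sin(pi*u) is -2*u*cos(pi*u)/pi + 2*sin(pi*u)/pi**2; evaluating from 0 to 1: ∫_{0}^{1} (2*u) sin(pi*u) du = (2/pi) - (0) = 2/pi.
Hence b_1 = 2·(2/pi) = 4/pi.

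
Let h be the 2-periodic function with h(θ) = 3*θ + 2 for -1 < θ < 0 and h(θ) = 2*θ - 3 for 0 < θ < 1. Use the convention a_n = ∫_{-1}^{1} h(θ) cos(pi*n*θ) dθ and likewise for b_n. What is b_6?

-5/(6*pi)

b_6 = ∫_{-1}^{1} h(θ) sin(6*pi*θ) dθ.
Split the integral at the breakpoints.
Integrating by parts (boundary term plus one more integral), an antiderivative of (3*θ + 2) sin(6*pi*θ) is -θ*cos(6*pi*θ)/(2*pi) + sin(6*pi*θ)/(12*pi**2) - cos(6*pi*θ)/(3*pi); evaluating from -1 to 0: ∫_{-1}^{0} (3*θ + 2) sin(6*pi*θ) dθ = (-1/(3*pi)) - (1/(6*pi)) = -1/(2*pi).
Integrating by parts (boundary term plus one more integral), an antiderivative of (2*θ - 3) sin(6*pi*θ) is -θ*cos(6*pi*θ)/(3*pi) + sin(6*pi*θ)/(18*pi**2) + cos(6*pi*θ)/(2*pi); evaluating from 0 to 1: ∫_{0}^{1} (2*θ - 3) sin(6*pi*θ) dθ = (1/(6*pi)) - (1/(2*pi)) = -1/(3*pi).
Summing the pieces gives b_6 = -5/(6*pi).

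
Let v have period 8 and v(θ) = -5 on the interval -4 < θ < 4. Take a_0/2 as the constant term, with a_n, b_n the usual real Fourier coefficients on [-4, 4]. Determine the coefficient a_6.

0

a_6 = 1/4 ∫_{-4}^{4} v(θ) cos(3*pi*θ/2) dθ.
v is even and cos(3*pi*θ/2) is even, so the integrand is even and a_6 = 1/2 ∫_0^{4} v(θ) cos(3*pi*θ/2) dθ.
Directly, an antiderivative of (-5) cos(3*pi*θ/2) is -10*sin(3*pi*θ/2)/(3*pi); evaluating from 0 to 4: ∫_{0}^{4} (-5) cos(3*pi*θ/2) dθ = (0) - (0) = 0.
Hence a_6 = (1/2)·(0) = 0.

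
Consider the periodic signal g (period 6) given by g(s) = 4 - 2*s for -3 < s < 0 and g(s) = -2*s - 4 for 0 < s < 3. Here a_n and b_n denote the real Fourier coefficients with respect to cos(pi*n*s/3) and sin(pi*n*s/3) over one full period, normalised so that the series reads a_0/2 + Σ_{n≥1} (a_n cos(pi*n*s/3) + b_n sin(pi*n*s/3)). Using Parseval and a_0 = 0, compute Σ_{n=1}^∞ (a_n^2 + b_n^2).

104

Parseval: a_0^2/2 + Σ_{n≥1} (a_n^2+b_n^2) = 1/3 ∫_{-3}^{3} g(s)^2 ds = 104.
Subtract a_0^2/2 = 0: Σ (a_n^2+b_n^2) = 104.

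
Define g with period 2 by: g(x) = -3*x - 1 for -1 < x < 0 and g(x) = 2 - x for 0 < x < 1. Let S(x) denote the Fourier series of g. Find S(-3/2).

3/2

x = -3/2 differs from x = 1/2 by -1 full period(s), and the series is 2-periodic.
g is continuous at x = 1/2 with value 3/2, so the series converges to 3/2 there.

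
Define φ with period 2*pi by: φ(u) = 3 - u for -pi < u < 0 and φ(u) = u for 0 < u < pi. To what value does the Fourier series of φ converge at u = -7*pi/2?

u = -7*pi/2 differs from u = pi/2 by -2 full period(s), and the series is 2*pi-periodic.
φ is continuous at u = pi/2 with value pi/2, so the series converges to pi/2 there.

pi/2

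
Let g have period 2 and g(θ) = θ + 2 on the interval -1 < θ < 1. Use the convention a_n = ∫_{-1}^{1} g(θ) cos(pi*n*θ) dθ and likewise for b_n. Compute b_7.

b_7 = ∫_{-1}^{1} g(θ) sin(7*pi*θ) dθ.
Integrating by parts (boundary term plus one more integral), an antiderivative of (θ + 2) sin(7*pi*θ) is -θ*cos(7*pi*θ)/(7*pi) + sin(7*pi*θ)/(49*pi**2) - 2*cos(7*pi*θ)/(7*pi); evaluating from -1 to 1: ∫_{-1}^{1} (θ + 2) sin(7*pi*θ) dθ = (3/(7*pi)) - (1/(7*pi)) = 2/(7*pi).
Hence b_7 = 2/(7*pi).

2/(7*pi)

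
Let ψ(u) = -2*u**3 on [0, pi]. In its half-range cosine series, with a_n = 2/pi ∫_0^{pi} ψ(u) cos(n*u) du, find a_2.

a_2 = 2/pi ∫_0^{pi} (-2*u**3) cos(2*u) du.
Integrating by parts three times (tabular method), an antiderivative of (-2*u**3) cos(2*u) is -u**3*sin(2*u) - 3*u**2*cos(2*u)/2 + 3*u*sin(2*u)/2 + 3*cos(2*u)/4; evaluating from 0 to pi: ∫_{0}^{pi} (-2*u**3) cos(2*u) du = (3/4 - 3*pi**2/2) - (3/4) = -3*pi**2/2.
Hence a_2 = (2/pi)·(-3*pi**2/2) = -3*pi.

-3*pi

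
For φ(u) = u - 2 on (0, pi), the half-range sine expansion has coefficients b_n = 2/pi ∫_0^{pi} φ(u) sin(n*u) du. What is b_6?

-1/3

b_6 = 2/pi ∫_0^{pi} (u - 2) sin(6*u) du.
Integrating by parts (boundary term plus one more integral), an antiderivative of (u - 2) sin(6*u) is -u*cos(6*u)/6 + sin(6*u)/36 + cos(6*u)/3; evaluating from 0 to pi: ∫_{0}^{pi} (u - 2) sin(6*u) du = (1/3 - pi/6) - (1/3) = -pi/6.
Hence b_6 = (2/pi)·(-pi/6) = -1/3.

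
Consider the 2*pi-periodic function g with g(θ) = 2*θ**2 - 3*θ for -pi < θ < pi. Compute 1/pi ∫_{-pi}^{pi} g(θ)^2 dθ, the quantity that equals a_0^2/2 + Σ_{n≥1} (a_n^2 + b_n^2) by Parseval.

1/pi ∫_{-pi}^{pi} g(θ)^2 dθ = 1/pi · (pi**3*(6 + 8*pi**2/5)) = pi**2*(6 + 8*pi**2/5).

pi**2*(6 + 8*pi**2/5)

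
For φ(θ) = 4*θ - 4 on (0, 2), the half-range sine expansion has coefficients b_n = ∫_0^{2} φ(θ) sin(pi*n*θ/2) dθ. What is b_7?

b_7 = ∫_0^{2} (4*θ - 4) sin(7*pi*θ/2) dθ.
Integrating by parts (boundary term plus one more integral), an antiderivative of (4*θ - 4) sin(7*pi*θ/2) is -8*θ*cos(7*pi*θ/2)/(7*pi) + 16*sin(7*pi*θ/2)/(49*pi**2) + 8*cos(7*pi*θ/2)/(7*pi); evaluating from 0 to 2: ∫_{0}^{2} (4*θ - 4) sin(7*pi*θ/2) dθ = (8/(7*pi)) - (8/(7*pi)) = 0.
Hence b_7 = 0.

0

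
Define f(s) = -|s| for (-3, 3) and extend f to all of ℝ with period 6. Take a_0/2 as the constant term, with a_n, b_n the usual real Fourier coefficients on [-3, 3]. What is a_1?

a_1 = 1/3 ∫_{-3}^{3} f(s) cos(pi*s/3) ds.
f is even and cos(pi*s/3) is even, so the integrand is even and a_1 = 2/3 ∫_0^{3} f(s) cos(pi*s/3) ds.
Integrating by parts (boundary term plus one more integral), an antiderivative of (-s) cos(pi*s/3) is -3*s*sin(pi*s/3)/pi - 9*cos(pi*s/3)/pi**2; evaluating from 0 to 3: ∫_{0}^{3} (-s) cos(pi*s/3) ds = (9/pi**2) - (-9/pi**2) = 18/pi**2.
Hence a_1 = (2/3)·(18/pi**2) = 12/pi**2.

12/pi**2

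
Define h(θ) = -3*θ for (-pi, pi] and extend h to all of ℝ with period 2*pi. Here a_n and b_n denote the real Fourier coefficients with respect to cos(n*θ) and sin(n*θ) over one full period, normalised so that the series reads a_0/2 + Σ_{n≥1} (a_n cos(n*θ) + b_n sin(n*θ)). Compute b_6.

b_6 = 1/pi ∫_{-pi}^{pi} h(θ) sin(6*θ) dθ.
h is odd and sin(6*θ) is odd, so the integrand is even and b_6 = 2/pi ∫_0^{pi} h(θ) sin(6*θ) dθ.
Integrating by parts (boundary term plus one more integral), an antiderivative of (-3*θ) sin(6*θ) is θ*cos(6*θ)/2 - sin(6*θ)/12; evaluating from 0 to pi: ∫_{0}^{pi} (-3*θ) sin(6*θ) dθ = (pi/2) - (0) = pi/2.
Hence b_6 = (2/pi)·(pi/2) = 1.

1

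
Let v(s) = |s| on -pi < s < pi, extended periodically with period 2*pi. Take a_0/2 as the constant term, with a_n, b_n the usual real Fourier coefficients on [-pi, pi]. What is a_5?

a_5 = 1/pi ∫_{-pi}^{pi} v(s) cos(5*s) ds.
v is even and cos(5*s) is even, so the integrand is even and a_5 = 2/pi ∫_0^{pi} v(s) cos(5*s) ds.
Integrating by parts (boundary term plus one more integral), an antiderivative of (s) cos(5*s) is s*sin(5*s)/5 + cos(5*s)/25; evaluating from 0 to pi: ∫_{0}^{pi} (s) cos(5*s) ds = (-1/25) - (1/25) = -2/25.
Hence a_5 = (2/pi)·(-2/25) = -4/(25*pi).

-4/(25*pi)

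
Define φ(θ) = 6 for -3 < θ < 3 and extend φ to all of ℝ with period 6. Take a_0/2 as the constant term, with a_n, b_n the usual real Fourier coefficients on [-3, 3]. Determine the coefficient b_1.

0

b_1 = 1/3 ∫_{-3}^{3} φ(θ) sin(pi*θ/3) dθ.
φ is even and sin(pi*θ/3) is odd, so the integrand is odd over a symmetric interval and the integral vanishes.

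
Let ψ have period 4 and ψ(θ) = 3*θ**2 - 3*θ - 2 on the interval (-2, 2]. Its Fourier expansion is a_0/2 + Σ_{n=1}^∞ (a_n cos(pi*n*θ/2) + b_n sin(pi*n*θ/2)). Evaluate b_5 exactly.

b_5 = 1/2 ∫_{-2}^{2} ψ(θ) sin(5*pi*θ/2) dθ.
Integrating by parts twice (tabular method), an antiderivative of (3*θ**2 - 3*θ - 2) sin(5*pi*θ/2) is -6*θ**2*cos(5*pi*θ/2)/(5*pi) + 24*θ*sin(5*pi*θ/2)/(25*pi**2) + 6*θ*cos(5*pi*θ/2)/(5*pi) - 12*sin(5*pi*θ/2)/(25*pi**2) + 48*cos(5*pi*θ/2)/(125*pi**3) + 4*cos(5*pi*θ/2)/(5*pi); evaluating from -2 to 2: ∫_{-2}^{2} (3*θ**2 - 3*θ - 2) sin(5*pi*θ/2) dθ = (8*(-6 + 25*pi**2)/(125*pi**3)) - (16*(-3 + 50*pi**2)/(125*pi**3)) = -24/(5*pi).
Hence b_5 = (1/2)·(-24/(5*pi)) = -12/(5*pi).

-12/(5*pi)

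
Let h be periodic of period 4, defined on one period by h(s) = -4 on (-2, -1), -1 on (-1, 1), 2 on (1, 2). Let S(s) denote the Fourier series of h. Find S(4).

-1

s = 4 differs from s = 0 by 1 full period(s), and the series is 4-periodic.
h is continuous at s = 0 with value -1, so the series converges to -1 there.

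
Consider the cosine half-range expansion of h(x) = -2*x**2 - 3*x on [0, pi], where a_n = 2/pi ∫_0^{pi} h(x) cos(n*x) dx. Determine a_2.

a_2 = 2/pi ∫_0^{pi} (-2*x**2 - 3*x) cos(2*x) dx.
Integrating by parts twice (tabular method), an antiderivative of (-2*x**2 - 3*x) cos(2*x) is -x**2*sin(2*x) - 3*x*sin(2*x)/2 - x*cos(2*x) + sin(2*x)/2 - 3*cos(2*x)/4; evaluating from 0 to pi: ∫_{0}^{pi} (-2*x**2 - 3*x) cos(2*x) dx = (-pi - 3/4) - (-3/4) = -pi.
Hence a_2 = (2/pi)·(-pi) = -2.

-2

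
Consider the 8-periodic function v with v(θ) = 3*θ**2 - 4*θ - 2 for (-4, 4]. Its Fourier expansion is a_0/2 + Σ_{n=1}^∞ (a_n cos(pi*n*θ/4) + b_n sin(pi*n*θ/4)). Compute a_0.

a_0 = 1/4 ∫_{-4}^{4} v(θ) dθ = 1/4 · (112) = 28.

28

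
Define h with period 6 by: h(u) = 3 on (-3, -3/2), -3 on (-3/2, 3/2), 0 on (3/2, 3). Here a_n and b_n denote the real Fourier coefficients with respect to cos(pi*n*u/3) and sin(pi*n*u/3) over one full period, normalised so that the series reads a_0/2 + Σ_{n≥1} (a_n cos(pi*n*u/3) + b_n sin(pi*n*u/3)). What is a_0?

a_0 = 1/3 ∫_{-3}^{3} h(u) du = 1/3 · (-9/2) = -3/2.

-3/2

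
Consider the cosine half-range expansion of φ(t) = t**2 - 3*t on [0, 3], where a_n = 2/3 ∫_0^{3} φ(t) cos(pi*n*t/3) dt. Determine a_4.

a_4 = 2/3 ∫_0^{3} (t**2 - 3*t) cos(4*pi*t/3) dt.
Integrating by parts twice (tabular method), an antiderivative of (t**2 - 3*t) cos(4*pi*t/3) is 3*t**2*sin(4*pi*t/3)/(4*pi) - 9*t*sin(4*pi*t/3)/(4*pi) + 9*t*cos(4*pi*t/3)/(8*pi**2) - 27*sin(4*pi*t/3)/(32*pi**3) - 27*cos(4*pi*t/3)/(16*pi**2); evaluating from 0 to 3: ∫_{0}^{3} (t**2 - 3*t) cos(4*pi*t/3) dt = (27/(16*pi**2)) - (-27/(16*pi**2)) = 27/(8*pi**2).
Hence a_4 = (2/3)·(27/(8*pi**2)) = 9/(4*pi**2).

9/(4*pi**2)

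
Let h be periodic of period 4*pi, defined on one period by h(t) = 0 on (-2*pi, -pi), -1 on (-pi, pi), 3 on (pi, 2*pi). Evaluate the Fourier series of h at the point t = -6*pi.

t = -6*pi differs from t = -2*pi by -1 full period(s), and the series is 4*pi-periodic.
At t = -2*pi the one-sided limits are h(-2*pi^-) = 3 and h(-2*pi^+) = 0.
By Dirichlet's theorem the series converges to their average, [(3) + (0)]/2 = 3/2.

3/2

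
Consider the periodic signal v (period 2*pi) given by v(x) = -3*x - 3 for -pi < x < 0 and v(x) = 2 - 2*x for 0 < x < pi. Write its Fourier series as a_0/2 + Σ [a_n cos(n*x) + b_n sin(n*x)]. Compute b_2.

b_2 = 1/pi ∫_{-pi}^{pi} v(x) sin(2*x) dx.
Split the integral at the breakpoints.
Integrating by parts (boundary term plus one more integral), an antiderivative of (-3*x - 3) sin(2*x) is 3*x*cos(2*x)/2 - 3*sin(2*x)/4 + 3*cos(2*x)/2; evaluating from -pi to 0: ∫_{-pi}^{0} (-3*x - 3) sin(2*x) dx = (3/2) - (3/2 - 3*pi/2) = 3*pi/2.
Integrating by parts (boundary term plus one more integral), an antiderivative of (2 - 2*x) sin(2*x) is x*cos(2*x) - sin(2*x)/2 - cos(2*x); evaluating from 0 to pi: ∫_{0}^{pi} (2 - 2*x) sin(2*x) dx = (-1 + pi) - (-1) = pi.
Summing the pieces and multiplying by (1/pi) gives b_2 = 5/2.

5/2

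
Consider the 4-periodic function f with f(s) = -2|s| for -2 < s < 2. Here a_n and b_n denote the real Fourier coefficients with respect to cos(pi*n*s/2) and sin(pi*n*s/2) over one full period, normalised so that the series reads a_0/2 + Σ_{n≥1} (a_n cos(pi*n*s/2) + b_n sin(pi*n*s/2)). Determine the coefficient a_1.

16/pi**2

a_1 = 1/2 ∫_{-2}^{2} f(s) cos(pi*s/2) ds.
f is even and cos(pi*s/2) is even, so the integrand is even and a_1 = ∫_0^{2} f(s) cos(pi*s/2) ds.
Integrating by parts (boundary term plus one more integral), an antiderivative of (-2*s) cos(pi*s/2) is -4*s*sin(pi*s/2)/pi - 8*cos(pi*s/2)/pi**2; evaluating from 0 to 2: ∫_{0}^{2} (-2*s) cos(pi*s/2) ds = (8/pi**2) - (-8/pi**2) = 16/pi**2.
Hence a_1 = 16/pi**2.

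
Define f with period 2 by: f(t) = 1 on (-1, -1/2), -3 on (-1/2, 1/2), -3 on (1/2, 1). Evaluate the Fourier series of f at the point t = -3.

-1

t = -3 differs from t = 1 by -2 full period(s), and the series is 2-periodic.
At t = 1 the one-sided limits are f(1^-) = -3 and f(1^+) = 1.
By Dirichlet's theorem the series converges to their average, [(-3) + (1)]/2 = -1.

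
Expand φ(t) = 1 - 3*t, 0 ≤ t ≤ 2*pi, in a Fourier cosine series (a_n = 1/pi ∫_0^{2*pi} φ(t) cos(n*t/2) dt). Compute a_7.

a_7 = 1/pi ∫_0^{2*pi} (1 - 3*t) cos(7*t/2) dt.
Integrating by parts (boundary term plus one more integral), an antiderivative of (1 - 3*t) cos(7*t/2) is -6*t*sin(7*t/2)/7 + 2*sin(7*t/2)/7 - 12*cos(7*t/2)/49; evaluating from 0 to 2*pi: ∫_{0}^{2*pi} (1 - 3*t) cos(7*t/2) dt = (12/49) - (-12/49) = 24/49.
Hence a_7 = (1/pi)·(24/49) = 24/(49*pi).

24/(49*pi)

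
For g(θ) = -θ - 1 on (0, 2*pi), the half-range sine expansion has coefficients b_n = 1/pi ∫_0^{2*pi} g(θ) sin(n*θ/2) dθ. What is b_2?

b_2 = 1/pi ∫_0^{2*pi} (-θ - 1) sin(θ) dθ.
Integrating by parts (boundary term plus one more integral), an antiderivative of (-θ - 1) sin(θ) is θ*cos(θ) - sin(θ) + cos(θ); evaluating from 0 to 2*pi: ∫_{0}^{2*pi} (-θ - 1) sin(θ) dθ = (1 + 2*pi) - (1) = 2*pi.
Hence b_2 = (1/pi)·(2*pi) = 2.

2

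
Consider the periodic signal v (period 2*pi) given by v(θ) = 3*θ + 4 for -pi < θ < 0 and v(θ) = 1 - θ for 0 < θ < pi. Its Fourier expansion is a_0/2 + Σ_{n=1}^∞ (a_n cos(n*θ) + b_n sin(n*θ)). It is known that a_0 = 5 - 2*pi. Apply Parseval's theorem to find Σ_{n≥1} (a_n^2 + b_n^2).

-3*pi + 9/2 + 4*pi**2/3

Parseval: a_0^2/2 + Σ_{n≥1} (a_n^2+b_n^2) = 1/pi ∫_{-pi}^{pi} v(θ)^2 dθ = -13*pi + 17 + 10*pi**2/3.
Subtract a_0^2/2 = (5 - 2*pi)**2/2: Σ (a_n^2+b_n^2) = -3*pi + 9/2 + 4*pi**2/3.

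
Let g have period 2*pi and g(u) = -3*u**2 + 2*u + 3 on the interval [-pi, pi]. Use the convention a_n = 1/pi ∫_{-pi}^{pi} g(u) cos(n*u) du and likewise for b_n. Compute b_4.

b_4 = 1/pi ∫_{-pi}^{pi} g(u) sin(4*u) du.
Integrating by parts twice (tabular method), an antiderivative of (-3*u**2 + 2*u + 3) sin(4*u) is 3*u**2*cos(4*u)/4 - 3*u*sin(4*u)/8 - u*cos(4*u)/2 + sin(4*u)/8 - 27*cos(4*u)/32; evaluating from -pi to pi: ∫_{-pi}^{pi} (-3*u**2 + 2*u + 3) sin(4*u) du = (-pi/2 - 27/32 + 3*pi**2/4) - (-27/32 + pi/2 + 3*pi**2/4) = -pi.
Hence b_4 = (1/pi)·(-pi) = -1.

-1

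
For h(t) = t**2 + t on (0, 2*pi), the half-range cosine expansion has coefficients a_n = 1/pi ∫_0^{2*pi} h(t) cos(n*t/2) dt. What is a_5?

a_5 = 1/pi ∫_0^{2*pi} (t**2 + t) cos(5*t/2) dt.
Integrating by parts twice (tabular method), an antiderivative of (t**2 + t) cos(5*t/2) is 2*t**2*sin(5*t/2)/5 + 2*t*sin(5*t/2)/5 + 8*t*cos(5*t/2)/25 - 16*sin(5*t/2)/125 + 4*cos(5*t/2)/25; evaluating from 0 to 2*pi: ∫_{0}^{2*pi} (t**2 + t) cos(5*t/2) dt = (-16*pi/25 - 4/25) - (4/25) = -16*pi/25 - 8/25.
Hence a_5 = (1/pi)·(-16*pi/25 - 8/25) = 8*(-2*pi - 1)/(25*pi).

8*(-2*pi - 1)/(25*pi)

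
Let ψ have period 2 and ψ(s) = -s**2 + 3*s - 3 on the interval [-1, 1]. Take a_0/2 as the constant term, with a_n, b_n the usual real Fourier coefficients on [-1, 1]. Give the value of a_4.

a_4 = ∫_{-1}^{1} ψ(s) cos(4*pi*s) ds.
Integrating by parts twice (tabular method), an antiderivative of (-s**2 + 3*s - 3) cos(4*pi*s) is -s**2*sin(4*pi*s)/(4*pi) + 3*s*sin(4*pi*s)/(4*pi) - s*cos(4*pi*s)/(8*pi**2) - 3*sin(4*pi*s)/(4*pi) + sin(4*pi*s)/(32*pi**3) + 3*cos(4*pi*s)/(16*pi**2); evaluating from -1 to 1: ∫_{-1}^{1} (-s**2 + 3*s - 3) cos(4*pi*s) ds = (1/(16*pi**2)) - (5/(16*pi**2)) = -1/(4*pi**2).
Hence a_4 = -1/(4*pi**2).

-1/(4*pi**2)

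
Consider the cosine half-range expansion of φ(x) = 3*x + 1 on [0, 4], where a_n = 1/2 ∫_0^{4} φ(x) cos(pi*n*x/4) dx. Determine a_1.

-48/pi**2

a_1 = 1/2 ∫_0^{4} (3*x + 1) cos(pi*x/4) dx.
Integrating by parts (boundary term plus one more integral), an antiderivative of (3*x + 1) cos(pi*x/4) is 12*x*sin(pi*x/4)/pi + 4*sin(pi*x/4)/pi + 48*cos(pi*x/4)/pi**2; evaluating from 0 to 4: ∫_{0}^{4} (3*x + 1) cos(pi*x/4) dx = (-48/pi**2) - (48/pi**2) = -96/pi**2.
Hence a_1 = (1/2)·(-96/pi**2) = -48/pi**2.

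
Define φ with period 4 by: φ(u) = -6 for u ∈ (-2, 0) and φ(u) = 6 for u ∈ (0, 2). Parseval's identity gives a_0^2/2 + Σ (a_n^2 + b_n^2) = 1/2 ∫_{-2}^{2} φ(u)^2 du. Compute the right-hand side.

1/2 ∫_{-2}^{2} φ(u)^2 du = 1/2 · (144) = 72.

72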